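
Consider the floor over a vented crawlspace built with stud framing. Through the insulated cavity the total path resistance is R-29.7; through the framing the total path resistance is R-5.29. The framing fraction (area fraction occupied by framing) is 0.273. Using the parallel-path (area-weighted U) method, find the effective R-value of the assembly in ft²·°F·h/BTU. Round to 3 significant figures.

13.1 ft²·°F·h/BTU

U_eff = 0.727/29.7 + 0.273/5.29 = 0.02448 + 0.05161 = 0.07608
R_eff = 1/U_eff = 13.14 ft²·°F·h/BTU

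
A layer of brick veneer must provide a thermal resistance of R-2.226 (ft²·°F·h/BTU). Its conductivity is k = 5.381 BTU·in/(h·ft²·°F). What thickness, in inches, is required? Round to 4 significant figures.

11.98 in

L = R × k = 2.226 × 5.381 = 11.978 in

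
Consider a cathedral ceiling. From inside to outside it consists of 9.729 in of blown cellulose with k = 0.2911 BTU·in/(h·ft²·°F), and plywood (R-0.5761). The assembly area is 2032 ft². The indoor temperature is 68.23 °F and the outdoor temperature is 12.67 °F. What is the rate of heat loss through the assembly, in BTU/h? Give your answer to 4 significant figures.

3321 BTU/h

9.729/0.2911 = 33.422
R_total = 33.422 + 0.5761 = 33.998 ft²·°F·h/BTU
Q = A·ΔT/R = 2032 × (68.23 − 12.67) / 33.998 = 3320.8 BTU/h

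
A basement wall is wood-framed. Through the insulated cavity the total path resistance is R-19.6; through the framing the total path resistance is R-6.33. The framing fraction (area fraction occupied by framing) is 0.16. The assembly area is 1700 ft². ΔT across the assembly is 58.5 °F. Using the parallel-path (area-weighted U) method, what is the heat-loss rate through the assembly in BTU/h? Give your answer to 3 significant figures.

6780 BTU/h

U_eff = 0.84/19.6 + 0.16/6.33 = 0.04286 + 0.02528 = 0.06813
R_eff = 1/U_eff = 14.68 ft²·°F·h/BTU
Q = 1700 × 58.5 / 14.68 = 6776 BTU/h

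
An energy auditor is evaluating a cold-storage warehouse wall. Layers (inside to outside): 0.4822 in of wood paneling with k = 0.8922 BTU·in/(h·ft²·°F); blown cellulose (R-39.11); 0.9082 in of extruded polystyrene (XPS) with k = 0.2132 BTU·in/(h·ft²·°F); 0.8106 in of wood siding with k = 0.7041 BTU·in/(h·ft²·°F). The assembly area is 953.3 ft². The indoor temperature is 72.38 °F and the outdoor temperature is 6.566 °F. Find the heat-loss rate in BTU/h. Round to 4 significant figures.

1392 BTU/h

0.4822/0.8922 = 0.54046
0.9082/0.2132 = 4.2598
0.8106/0.7041 = 1.1513
R_total = 0.54046 + 39.11 + 4.2598 + 1.1513 = 45.062 ft²·°F·h/BTU
Q = A·ΔT/R = 953.3 × (72.38 − 6.566) / 45.062 = 1392.3 BTU/h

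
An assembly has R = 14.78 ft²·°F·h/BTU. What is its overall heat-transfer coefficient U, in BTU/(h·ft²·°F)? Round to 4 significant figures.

0.06766 BTU/(h·ft²·°F)

U = 1/R = 1/14.78 = 0.067659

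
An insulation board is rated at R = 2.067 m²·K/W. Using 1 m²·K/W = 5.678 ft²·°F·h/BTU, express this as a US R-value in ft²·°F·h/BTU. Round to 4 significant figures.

R_US = 2.067 × 5.678 = 11.736

11.74 ft²·°F·h/BTU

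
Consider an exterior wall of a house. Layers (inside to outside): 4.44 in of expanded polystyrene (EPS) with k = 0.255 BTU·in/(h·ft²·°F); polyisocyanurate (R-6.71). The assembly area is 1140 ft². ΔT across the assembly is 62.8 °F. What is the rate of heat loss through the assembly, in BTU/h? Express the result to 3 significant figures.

2970 BTU/h

4.44/0.255 = 17.41
R_total = 17.41 + 6.71 = 24.12 ft²·°F·h/BTU
Q = A·ΔT/R = 1140 × 62.8 / 24.12 = 2968 BTU/h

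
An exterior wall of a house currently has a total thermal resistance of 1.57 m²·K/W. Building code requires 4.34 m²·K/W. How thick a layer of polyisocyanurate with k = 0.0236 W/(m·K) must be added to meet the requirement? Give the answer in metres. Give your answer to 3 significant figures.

ΔR = 4.34 − 1.57 = 2.77 m²·K/W
L = ΔR × k = 2.77 × 0.0236 = 0.06537 m

0.0654 m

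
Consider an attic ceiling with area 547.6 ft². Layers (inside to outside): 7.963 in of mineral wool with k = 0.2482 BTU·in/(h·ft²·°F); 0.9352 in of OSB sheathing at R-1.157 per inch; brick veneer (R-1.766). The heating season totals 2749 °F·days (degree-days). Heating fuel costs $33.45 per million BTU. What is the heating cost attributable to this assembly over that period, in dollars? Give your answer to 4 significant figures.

7.963/0.2482 = 32.083
0.9352 × 1.157 = 1.082
R_total = 32.083 + 1.082 + 1.766 = 34.931 ft²·°F·h/BTU
E = A × HDD × 24 / R = 547.6 × 2749 × 24 / 34.931 = 1034300 BTU
Cost = 1034300/10⁶ × 33.45 = $34.597

34.60 dollars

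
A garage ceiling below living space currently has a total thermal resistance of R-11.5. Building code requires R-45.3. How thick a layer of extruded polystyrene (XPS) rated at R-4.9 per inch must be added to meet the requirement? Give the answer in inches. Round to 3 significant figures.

6.90 in

ΔR = 45.3 − 11.5 = 33.8 ft²·°F·h/BTU
L = ΔR / (R/in) = 33.8/4.9 = 6.898 in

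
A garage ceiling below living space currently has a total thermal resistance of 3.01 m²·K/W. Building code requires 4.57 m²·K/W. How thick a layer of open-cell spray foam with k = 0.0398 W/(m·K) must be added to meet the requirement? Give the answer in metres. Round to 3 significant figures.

ΔR = 4.57 − 3.01 = 1.56 m²·K/W
L = ΔR × k = 1.56 × 0.0398 = 0.06209 m

0.0621 m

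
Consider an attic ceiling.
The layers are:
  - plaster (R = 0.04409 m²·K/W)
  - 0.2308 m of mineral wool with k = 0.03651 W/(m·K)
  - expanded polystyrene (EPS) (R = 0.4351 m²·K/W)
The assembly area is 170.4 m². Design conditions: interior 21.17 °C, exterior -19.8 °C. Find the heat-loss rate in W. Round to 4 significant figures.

1027 W

0.2308/0.03651 = 6.3216
R_total = 0.04409 + 6.3216 + 0.4351 = 6.8007 m²·K/W
Q = A·ΔT/R = 170.4 × (21.17 − (-19.8)) / 6.8007 = 1026.5 W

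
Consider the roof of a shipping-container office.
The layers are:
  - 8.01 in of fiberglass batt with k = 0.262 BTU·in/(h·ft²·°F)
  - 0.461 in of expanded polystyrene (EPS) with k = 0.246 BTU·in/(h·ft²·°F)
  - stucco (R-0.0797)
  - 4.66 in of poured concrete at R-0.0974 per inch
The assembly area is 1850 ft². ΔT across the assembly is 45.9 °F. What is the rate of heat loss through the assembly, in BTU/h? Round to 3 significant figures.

8.01/0.262 = 30.57
0.461/0.246 = 1.874
4.66 × 0.0974 = 0.4539
R_total = 30.57 + 1.874 + 0.0797 + 0.4539 = 32.98 ft²·°F·h/BTU
Q = A·ΔT/R = 1850 × 45.9 / 32.98 = 2575 BTU/h

2570 BTU/h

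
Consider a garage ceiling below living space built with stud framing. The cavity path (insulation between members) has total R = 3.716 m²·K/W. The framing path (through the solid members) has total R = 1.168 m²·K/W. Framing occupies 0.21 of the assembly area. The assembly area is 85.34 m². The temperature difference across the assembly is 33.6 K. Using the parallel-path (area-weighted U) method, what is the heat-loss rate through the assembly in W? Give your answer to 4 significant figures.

U_eff = 0.79/3.716 + 0.21/1.168 = 0.21259 + 0.17979 = 0.39239
R_eff = 1/U_eff = 2.5485 m²·K/W
Q = 85.34 × 33.6 / 2.5485 = 1125.1 W

1125 W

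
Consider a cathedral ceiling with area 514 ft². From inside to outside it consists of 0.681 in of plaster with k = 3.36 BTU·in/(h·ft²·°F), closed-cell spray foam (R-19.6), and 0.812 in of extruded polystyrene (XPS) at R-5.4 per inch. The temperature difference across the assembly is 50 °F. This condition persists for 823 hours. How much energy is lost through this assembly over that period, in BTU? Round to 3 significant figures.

874000 BTU

0.681/3.36 = 0.2027
0.812 × 5.4 = 4.385
R_total = 0.2027 + 19.6 + 4.385 = 24.19 ft²·°F·h/BTU
Q = 514 × 50 / 24.19 = 1063 BTU/h
E = 1063 × 823 = 874500 BTU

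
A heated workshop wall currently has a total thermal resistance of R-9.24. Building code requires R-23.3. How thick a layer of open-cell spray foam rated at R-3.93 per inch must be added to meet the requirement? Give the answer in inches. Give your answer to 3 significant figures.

3.58 in

ΔR = 23.3 − 9.24 = 14.06 ft²·°F·h/BTU
L = ΔR / (R/in) = 14.06/3.93 = 3.578 in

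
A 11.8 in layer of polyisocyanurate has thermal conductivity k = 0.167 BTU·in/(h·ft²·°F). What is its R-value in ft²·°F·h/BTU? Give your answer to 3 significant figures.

70.7 ft²·°F·h/BTU

R = L/k = 11.8/0.167 = 70.66 ft²·°F·h/BTU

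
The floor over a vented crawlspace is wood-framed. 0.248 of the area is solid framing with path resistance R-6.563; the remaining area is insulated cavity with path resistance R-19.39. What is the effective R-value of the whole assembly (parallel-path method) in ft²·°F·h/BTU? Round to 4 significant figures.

U_eff = 0.752/19.39 + 0.248/6.563 = 0.038783 + 0.037788 = 0.07657
R_eff = 1/U_eff = 13.06 ft²·°F·h/BTU

13.06 ft²·°F·h/BTU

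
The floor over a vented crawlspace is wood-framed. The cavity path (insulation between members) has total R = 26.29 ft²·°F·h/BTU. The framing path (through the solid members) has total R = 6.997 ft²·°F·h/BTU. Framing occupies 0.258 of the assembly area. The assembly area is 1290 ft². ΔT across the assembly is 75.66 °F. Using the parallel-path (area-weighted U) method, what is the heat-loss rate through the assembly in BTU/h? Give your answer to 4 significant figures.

U_eff = 0.742/26.29 + 0.258/6.997 = 0.028224 + 0.036873 = 0.065097
R_eff = 1/U_eff = 15.362 ft²·°F·h/BTU
Q = 1290 × 75.66 / 15.362 = 6353.5 BTU/h

6354 BTU/h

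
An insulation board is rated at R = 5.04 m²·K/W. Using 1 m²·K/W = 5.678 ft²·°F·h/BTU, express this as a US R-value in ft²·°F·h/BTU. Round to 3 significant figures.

28.6 ft²·°F·h/BTU

R_US = 5.04 × 5.678 = 28.62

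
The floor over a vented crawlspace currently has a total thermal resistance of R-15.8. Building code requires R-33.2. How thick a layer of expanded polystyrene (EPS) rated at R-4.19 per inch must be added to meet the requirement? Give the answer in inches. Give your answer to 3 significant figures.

4.15 in

ΔR = 33.2 − 15.8 = 17.4 ft²·°F·h/BTU
L = ΔR / (R/in) = 17.4/4.19 = 4.153 in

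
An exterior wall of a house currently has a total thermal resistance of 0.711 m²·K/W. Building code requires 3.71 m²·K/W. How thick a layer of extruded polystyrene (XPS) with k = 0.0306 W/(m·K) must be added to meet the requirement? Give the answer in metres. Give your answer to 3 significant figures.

ΔR = 3.71 − 0.711 = 2.999 m²·K/W
L = ΔR × k = 2.999 × 0.0306 = 0.09177 m

0.0918 m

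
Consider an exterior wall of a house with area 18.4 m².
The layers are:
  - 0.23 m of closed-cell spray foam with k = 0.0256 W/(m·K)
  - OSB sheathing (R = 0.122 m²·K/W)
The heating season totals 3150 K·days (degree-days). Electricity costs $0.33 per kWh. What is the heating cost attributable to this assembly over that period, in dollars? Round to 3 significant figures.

50.4 dollars

0.23/0.0256 = 8.984
R_total = 8.984 + 0.122 = 9.106 m²·K/W
E = A × HDD × 24 / R / 1000 = 18.4 × 3150 × 24 / 9.106 / 1000 = 152.8 kWh
Cost = 152.8 × 0.33 = $50.41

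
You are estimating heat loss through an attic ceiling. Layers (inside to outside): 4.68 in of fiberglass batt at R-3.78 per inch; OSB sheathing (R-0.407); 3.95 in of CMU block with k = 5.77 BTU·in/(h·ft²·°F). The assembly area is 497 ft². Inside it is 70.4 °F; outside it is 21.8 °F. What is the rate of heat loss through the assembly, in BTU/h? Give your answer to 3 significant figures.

4.68 × 3.78 = 17.69
3.95/5.77 = 0.6846
R_total = 17.69 + 0.407 + 0.6846 = 18.78 ft²·°F·h/BTU
Q = A·ΔT/R = 497 × (70.4 − 21.8) / 18.78 = 1286 BTU/h

1290 BTU/h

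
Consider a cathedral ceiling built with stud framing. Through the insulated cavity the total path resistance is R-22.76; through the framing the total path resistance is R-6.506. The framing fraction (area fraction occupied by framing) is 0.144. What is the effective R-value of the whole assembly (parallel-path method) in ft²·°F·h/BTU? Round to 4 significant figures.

U_eff = 0.856/22.76 + 0.144/6.506 = 0.03761 + 0.022133 = 0.059743
R_eff = 1/U_eff = 16.738 ft²·°F·h/BTU

16.74 ft²·°F·h/BTU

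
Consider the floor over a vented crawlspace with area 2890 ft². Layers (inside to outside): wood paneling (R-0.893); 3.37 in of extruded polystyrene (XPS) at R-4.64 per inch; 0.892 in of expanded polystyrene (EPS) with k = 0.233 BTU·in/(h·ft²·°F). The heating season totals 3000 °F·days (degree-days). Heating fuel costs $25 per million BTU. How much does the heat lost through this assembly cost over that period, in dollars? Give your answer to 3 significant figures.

3.37 × 4.64 = 15.64
0.892/0.233 = 3.828
R_total = 0.893 + 15.64 + 3.828 = 20.36 ft²·°F·h/BTU
E = A × HDD × 24 / R = 2890 × 3000 × 24 / 20.36 = 10220000 BTU
Cost = 10220000/10⁶ × 25 = $255.5

256 dollars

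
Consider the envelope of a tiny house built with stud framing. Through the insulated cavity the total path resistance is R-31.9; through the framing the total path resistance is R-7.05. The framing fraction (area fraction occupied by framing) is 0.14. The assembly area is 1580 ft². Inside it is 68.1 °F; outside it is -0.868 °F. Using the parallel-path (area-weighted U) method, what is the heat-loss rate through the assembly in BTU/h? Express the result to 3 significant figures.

5100 BTU/h

U_eff = 0.86/31.9 + 0.14/7.05 = 0.02696 + 0.01986 = 0.04682
R_eff = 1/U_eff = 21.36 ft²·°F·h/BTU
Q = 1580 × (68.1 − (-0.868)) / 21.36 = 5102 BTU/h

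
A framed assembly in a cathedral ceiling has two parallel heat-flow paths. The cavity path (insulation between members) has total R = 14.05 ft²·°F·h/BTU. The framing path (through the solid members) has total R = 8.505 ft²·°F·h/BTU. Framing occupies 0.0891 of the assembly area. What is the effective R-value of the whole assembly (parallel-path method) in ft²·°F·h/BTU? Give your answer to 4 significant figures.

13.28 ft²·°F·h/BTU

U_eff = 0.9109/14.05 + 0.0891/8.505 = 0.064833 + 0.010476 = 0.075309
R_eff = 1/U_eff = 13.279 ft²·°F·h/BTU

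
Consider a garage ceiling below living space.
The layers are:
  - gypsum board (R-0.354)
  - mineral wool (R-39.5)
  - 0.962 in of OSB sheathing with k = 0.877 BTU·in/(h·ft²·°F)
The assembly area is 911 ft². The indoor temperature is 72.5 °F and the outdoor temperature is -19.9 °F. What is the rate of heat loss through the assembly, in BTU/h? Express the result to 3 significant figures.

0.962/0.877 = 1.097
R_total = 0.354 + 39.5 + 1.097 = 40.95 ft²·°F·h/BTU
Q = A·ΔT/R = 911 × (72.5 − (-19.9)) / 40.95 = 2056 BTU/h

2060 BTU/h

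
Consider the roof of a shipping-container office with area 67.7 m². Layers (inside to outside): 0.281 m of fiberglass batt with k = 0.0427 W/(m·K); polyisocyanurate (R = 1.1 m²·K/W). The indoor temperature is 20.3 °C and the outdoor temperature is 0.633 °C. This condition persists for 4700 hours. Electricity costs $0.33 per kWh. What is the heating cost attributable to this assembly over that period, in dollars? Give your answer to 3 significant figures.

269 dollars

0.281/0.0427 = 6.581
R_total = 6.581 + 1.1 = 7.681 m²·K/W
Q = 67.7 × (20.3 − 0.633) / 7.681 = 173.3 W
E = 173.3 W × 4700 h / 1000 = 814.7 kWh
Cost = 814.7 × 0.33 = $268.9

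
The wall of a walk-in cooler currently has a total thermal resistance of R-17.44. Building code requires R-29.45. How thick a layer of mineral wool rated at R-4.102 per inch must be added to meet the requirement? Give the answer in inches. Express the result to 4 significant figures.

2.928 in

ΔR = 29.45 − 17.44 = 12.01 ft²·°F·h/BTU
L = ΔR / (R/in) = 12.01/4.102 = 2.9278 in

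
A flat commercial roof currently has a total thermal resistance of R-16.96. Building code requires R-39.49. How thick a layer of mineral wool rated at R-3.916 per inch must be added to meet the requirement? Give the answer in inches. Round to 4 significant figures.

5.753 in

ΔR = 39.49 − 16.96 = 22.53 ft²·°F·h/BTU
L = ΔR / (R/in) = 22.53/3.916 = 5.7533 in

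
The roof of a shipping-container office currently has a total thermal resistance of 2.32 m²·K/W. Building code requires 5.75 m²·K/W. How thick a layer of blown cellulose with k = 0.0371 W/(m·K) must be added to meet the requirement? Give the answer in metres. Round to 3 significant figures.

0.127 m

ΔR = 5.75 − 2.32 = 3.43 m²·K/W
L = ΔR × k = 3.43 × 0.0371 = 0.1273 m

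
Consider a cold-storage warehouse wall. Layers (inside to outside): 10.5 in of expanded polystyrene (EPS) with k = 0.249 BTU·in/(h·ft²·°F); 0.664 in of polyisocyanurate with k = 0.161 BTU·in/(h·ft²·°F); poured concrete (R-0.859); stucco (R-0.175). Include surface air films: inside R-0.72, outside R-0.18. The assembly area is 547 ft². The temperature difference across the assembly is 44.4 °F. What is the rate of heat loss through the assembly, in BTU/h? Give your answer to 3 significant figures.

504 BTU/h

10.5/0.249 = 42.17
0.664/0.161 = 4.124
R_total = 0.72 + 42.17 + 4.124 + 0.859 + 0.175 + 0.18 = 48.23 ft²·°F·h/BTU
Q = A·ΔT/R = 547 × 44.4 / 48.23 = 503.6 BTU/h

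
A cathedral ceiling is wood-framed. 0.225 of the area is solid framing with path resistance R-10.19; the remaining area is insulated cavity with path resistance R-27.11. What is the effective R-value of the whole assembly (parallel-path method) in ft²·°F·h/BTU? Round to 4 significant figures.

U_eff = 0.775/27.11 + 0.225/10.19 = 0.028587 + 0.02208 = 0.050668
R_eff = 1/U_eff = 19.736 ft²·°F·h/BTU

19.74 ft²·°F·h/BTU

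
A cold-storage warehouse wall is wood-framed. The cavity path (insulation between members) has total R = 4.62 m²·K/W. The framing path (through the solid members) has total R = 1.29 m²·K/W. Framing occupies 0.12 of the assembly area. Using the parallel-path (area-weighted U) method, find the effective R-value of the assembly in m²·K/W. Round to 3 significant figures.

U_eff = 0.88/4.62 + 0.12/1.29 = 0.1905 + 0.09302 = 0.2835
R_eff = 1/U_eff = 3.527 m²·K/W

3.53 m²·K/W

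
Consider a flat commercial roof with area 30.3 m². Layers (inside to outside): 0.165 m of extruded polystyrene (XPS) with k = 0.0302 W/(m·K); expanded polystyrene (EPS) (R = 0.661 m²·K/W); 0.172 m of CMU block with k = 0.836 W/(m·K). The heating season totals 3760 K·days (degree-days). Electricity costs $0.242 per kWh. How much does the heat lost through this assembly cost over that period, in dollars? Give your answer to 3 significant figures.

105 dollars

0.165/0.0302 = 5.464
0.172/0.836 = 0.2057
R_total = 5.464 + 0.661 + 0.2057 = 6.33 m²·K/W
E = A × HDD × 24 / R / 1000 = 30.3 × 3760 × 24 / 6.33 / 1000 = 431.9 kWh
Cost = 431.9 × 0.242 = $104.5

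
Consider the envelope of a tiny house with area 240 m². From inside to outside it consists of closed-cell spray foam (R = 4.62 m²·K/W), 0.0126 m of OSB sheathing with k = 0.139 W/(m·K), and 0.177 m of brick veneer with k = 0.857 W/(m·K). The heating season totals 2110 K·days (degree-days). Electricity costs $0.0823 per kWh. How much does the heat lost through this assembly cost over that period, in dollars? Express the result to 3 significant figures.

203 dollars

0.0126/0.139 = 0.09065
0.177/0.857 = 0.2065
R_total = 4.62 + 0.09065 + 0.2065 = 4.917 m²·K/W
E = A × HDD × 24 / R / 1000 = 240 × 2110 × 24 / 4.917 / 1000 = 2472 kWh
Cost = 2472 × 0.0823 = $203.4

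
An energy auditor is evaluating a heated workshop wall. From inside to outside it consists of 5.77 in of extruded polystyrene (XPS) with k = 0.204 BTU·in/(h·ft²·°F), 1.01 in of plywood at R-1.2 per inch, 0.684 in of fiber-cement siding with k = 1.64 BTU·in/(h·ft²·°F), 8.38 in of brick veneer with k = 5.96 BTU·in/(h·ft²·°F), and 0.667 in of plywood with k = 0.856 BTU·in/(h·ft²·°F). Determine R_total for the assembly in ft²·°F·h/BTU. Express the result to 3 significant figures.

5.77/0.204 = 28.28
1.01 × 1.2 = 1.212
0.684/1.64 = 0.4171
8.38/5.96 = 1.406
0.667/0.856 = 0.7792
R_total = 28.28 + 1.212 + 0.4171 + 1.406 + 0.7792 = 32.1 ft²·°F·h/BTU

32.1 ft²·°F·h/BTU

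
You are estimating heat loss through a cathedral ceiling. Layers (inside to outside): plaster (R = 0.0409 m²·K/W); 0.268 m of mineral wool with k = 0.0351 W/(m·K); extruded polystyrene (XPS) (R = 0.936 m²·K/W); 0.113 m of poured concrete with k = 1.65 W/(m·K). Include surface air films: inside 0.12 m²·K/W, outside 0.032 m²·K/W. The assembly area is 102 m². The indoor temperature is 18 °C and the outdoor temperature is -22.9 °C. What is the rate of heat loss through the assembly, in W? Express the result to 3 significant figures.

0.268/0.0351 = 7.635
0.113/1.65 = 0.06848
R_total = 0.12 + 0.0409 + 7.635 + 0.936 + 0.06848 + 0.032 = 8.833 m²·K/W
Q = A·ΔT/R = 102 × (18 − (-22.9)) / 8.833 = 472.3 W

472 W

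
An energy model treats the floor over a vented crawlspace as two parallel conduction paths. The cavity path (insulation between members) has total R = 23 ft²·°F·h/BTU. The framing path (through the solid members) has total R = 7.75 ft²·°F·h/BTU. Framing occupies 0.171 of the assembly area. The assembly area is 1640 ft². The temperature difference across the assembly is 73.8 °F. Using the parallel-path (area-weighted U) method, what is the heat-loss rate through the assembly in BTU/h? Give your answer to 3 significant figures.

U_eff = 0.829/23 + 0.171/7.75 = 0.03604 + 0.02206 = 0.05811
R_eff = 1/U_eff = 17.21 ft²·°F·h/BTU
Q = 1640 × 73.8 / 17.21 = 7033 BTU/h

7030 BTU/h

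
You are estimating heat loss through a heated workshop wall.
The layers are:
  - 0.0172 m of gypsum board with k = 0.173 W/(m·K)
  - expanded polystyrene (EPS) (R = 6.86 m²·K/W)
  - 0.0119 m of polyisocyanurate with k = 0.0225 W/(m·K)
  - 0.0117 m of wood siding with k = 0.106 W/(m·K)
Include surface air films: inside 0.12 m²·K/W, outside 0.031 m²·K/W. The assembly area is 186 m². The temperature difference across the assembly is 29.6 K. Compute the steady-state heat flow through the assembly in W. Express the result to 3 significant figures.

710 W

0.0172/0.173 = 0.09942
0.0119/0.0225 = 0.5289
0.0117/0.106 = 0.1104
R_total = 0.12 + 0.09942 + 6.86 + 0.5289 + 0.1104 + 0.031 = 7.75 m²·K/W
Q = A·ΔT/R = 186 × 29.6 / 7.75 = 710.4 W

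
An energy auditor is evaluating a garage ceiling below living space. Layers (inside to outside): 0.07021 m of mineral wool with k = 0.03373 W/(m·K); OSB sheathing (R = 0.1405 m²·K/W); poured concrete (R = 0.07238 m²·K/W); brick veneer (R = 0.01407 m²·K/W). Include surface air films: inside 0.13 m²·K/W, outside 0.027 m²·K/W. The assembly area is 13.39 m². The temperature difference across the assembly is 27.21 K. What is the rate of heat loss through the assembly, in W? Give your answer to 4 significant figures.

147.8 W

0.07021/0.03373 = 2.0815
R_total = 0.13 + 2.0815 + 0.1405 + 0.07238 + 0.01407 + 0.027 = 2.4655 m²·K/W
Q = A·ΔT/R = 13.39 × 27.21 / 2.4655 = 147.78 W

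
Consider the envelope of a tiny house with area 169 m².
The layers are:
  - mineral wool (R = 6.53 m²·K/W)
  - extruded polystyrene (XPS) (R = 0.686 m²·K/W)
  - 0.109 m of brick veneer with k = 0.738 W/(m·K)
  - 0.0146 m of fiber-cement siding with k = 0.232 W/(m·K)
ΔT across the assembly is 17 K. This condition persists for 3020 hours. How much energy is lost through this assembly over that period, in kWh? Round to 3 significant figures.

0.109/0.738 = 0.1477
0.0146/0.232 = 0.06293
R_total = 6.53 + 0.686 + 0.1477 + 0.06293 = 7.427 m²·K/W
Q = 169 × 17 / 7.427 = 386.9 W
E = 386.9 W × 3020 h / 1000 = 1168 kWh

1170 kWh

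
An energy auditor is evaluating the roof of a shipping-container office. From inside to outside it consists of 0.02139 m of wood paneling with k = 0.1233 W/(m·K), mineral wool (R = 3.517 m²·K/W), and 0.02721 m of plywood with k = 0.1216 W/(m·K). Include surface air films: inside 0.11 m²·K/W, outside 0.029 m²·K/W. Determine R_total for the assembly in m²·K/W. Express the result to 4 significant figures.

0.02139/0.1233 = 0.17348
0.02721/0.1216 = 0.22377
R_total = 0.11 + 0.17348 + 3.517 + 0.22377 + 0.029 = 4.0532 m²·K/W

4.053 m²·K/W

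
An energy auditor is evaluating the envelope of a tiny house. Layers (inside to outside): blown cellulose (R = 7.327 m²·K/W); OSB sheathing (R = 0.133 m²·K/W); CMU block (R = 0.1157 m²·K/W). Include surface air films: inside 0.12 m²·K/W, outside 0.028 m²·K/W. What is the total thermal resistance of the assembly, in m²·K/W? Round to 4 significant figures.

R_total = 0.12 + 7.327 + 0.133 + 0.1157 + 0.028 = 7.7237 m²·K/W

7.724 m²·K/W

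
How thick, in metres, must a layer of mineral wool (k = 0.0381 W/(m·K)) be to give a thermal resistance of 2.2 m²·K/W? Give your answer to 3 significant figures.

L = R·k = 2.2 × 0.0381 = 0.08382 m

0.0838 m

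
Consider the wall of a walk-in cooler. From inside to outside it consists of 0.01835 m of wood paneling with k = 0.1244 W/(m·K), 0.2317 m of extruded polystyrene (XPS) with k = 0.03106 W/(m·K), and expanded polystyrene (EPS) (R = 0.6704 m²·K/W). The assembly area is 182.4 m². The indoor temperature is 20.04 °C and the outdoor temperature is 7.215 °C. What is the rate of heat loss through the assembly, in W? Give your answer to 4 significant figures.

282.6 W

0.01835/0.1244 = 0.14751
0.2317/0.03106 = 7.4598
R_total = 0.14751 + 7.4598 + 0.6704 = 8.2777 m²·K/W
Q = A·ΔT/R = 182.4 × (20.04 − 7.215) / 8.2777 = 282.6 W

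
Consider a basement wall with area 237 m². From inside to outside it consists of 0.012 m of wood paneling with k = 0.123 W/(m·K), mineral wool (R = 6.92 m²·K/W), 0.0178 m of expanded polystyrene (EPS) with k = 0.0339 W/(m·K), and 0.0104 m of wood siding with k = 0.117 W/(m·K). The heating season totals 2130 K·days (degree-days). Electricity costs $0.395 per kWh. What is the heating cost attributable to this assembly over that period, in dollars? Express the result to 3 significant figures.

627 dollars

0.012/0.123 = 0.09756
0.0178/0.0339 = 0.5251
0.0104/0.117 = 0.08889
R_total = 0.09756 + 6.92 + 0.5251 + 0.08889 = 7.632 m²·K/W
E = A × HDD × 24 / R / 1000 = 237 × 2130 × 24 / 7.632 / 1000 = 1588 kWh
Cost = 1588 × 0.395 = $627.1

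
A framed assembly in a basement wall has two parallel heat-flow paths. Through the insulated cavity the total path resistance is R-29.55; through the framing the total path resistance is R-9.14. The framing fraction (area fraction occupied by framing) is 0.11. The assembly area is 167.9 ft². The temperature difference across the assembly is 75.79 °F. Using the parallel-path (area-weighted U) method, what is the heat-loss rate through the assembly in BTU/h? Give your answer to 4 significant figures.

U_eff = 0.89/29.55 + 0.11/9.14 = 0.030118 + 0.012035 = 0.042153
R_eff = 1/U_eff = 23.723 ft²·°F·h/BTU
Q = 167.9 × 75.79 / 23.723 = 536.41 BTU/h

536.4 BTU/h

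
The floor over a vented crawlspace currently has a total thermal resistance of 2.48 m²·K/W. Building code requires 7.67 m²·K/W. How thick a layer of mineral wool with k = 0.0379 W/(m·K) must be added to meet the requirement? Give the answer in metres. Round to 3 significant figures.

0.197 m

ΔR = 7.67 − 2.48 = 5.19 m²·K/W
L = ΔR × k = 5.19 × 0.0379 = 0.1967 m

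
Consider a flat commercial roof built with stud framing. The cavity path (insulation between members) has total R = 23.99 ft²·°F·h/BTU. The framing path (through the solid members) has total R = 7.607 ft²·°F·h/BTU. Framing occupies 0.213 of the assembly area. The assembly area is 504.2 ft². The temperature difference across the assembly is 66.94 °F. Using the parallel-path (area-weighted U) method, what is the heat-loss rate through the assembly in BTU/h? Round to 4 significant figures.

U_eff = 0.787/23.99 + 0.213/7.607 = 0.032805 + 0.028001 = 0.060806
R_eff = 1/U_eff = 16.446 ft²·°F·h/BTU
Q = 504.2 × 66.94 / 16.446 = 2052.3 BTU/h

2052 BTU/h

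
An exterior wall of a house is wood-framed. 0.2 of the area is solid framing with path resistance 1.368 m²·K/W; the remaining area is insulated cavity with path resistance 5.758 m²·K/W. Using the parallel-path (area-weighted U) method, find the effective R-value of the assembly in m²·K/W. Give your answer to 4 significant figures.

3.507 m²·K/W

U_eff = 0.8/5.758 + 0.2/1.368 = 0.13894 + 0.1462 = 0.28514
R_eff = 1/U_eff = 3.5071 m²·K/W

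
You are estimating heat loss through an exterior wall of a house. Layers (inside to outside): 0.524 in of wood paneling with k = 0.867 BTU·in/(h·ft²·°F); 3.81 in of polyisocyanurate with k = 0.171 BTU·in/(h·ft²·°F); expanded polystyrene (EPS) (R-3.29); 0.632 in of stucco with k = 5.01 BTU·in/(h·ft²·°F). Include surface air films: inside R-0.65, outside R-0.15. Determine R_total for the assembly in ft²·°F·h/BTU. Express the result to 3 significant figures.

27.1 ft²·°F·h/BTU

0.524/0.867 = 0.6044
3.81/0.171 = 22.28
0.632/5.01 = 0.1261
R_total = 0.65 + 0.6044 + 22.28 + 3.29 + 0.1261 + 0.15 = 27.1 ft²·°F·h/BTU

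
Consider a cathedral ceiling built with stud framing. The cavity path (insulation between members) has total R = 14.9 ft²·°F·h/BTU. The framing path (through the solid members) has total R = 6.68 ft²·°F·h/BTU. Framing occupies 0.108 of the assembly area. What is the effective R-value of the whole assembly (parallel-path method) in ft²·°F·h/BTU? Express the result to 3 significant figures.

U_eff = 0.892/14.9 + 0.108/6.68 = 0.05987 + 0.01617 = 0.07603
R_eff = 1/U_eff = 13.15 ft²·°F·h/BTU

13.2 ft²·°F·h/BTU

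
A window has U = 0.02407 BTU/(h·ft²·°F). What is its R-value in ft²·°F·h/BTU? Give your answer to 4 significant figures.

41.55 ft²·°F·h/BTU

R = 1/U = 1/0.02407 = 41.545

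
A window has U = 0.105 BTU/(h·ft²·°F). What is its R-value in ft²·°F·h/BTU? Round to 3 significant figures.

9.52 ft²·°F·h/BTU

R = 1/U = 1/0.105 = 9.524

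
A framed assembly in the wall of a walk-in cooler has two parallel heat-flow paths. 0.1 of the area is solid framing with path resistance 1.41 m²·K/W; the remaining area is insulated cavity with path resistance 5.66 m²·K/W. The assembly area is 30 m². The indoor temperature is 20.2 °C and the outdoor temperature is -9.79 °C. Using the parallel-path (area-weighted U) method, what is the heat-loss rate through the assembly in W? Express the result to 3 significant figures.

U_eff = 0.9/5.66 + 0.1/1.41 = 0.159 + 0.07092 = 0.2299
R_eff = 1/U_eff = 4.349 m²·K/W
Q = 30 × (20.2 − (-9.79)) / 4.349 = 206.9 W

207 W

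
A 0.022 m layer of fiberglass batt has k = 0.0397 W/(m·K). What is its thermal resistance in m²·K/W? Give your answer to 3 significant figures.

0.554 m²·K/W

R = L/k = 0.022/0.0397 = 0.5542 m²·K/W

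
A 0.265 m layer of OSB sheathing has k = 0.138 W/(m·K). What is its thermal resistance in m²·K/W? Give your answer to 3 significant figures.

R = L/k = 0.265/0.138 = 1.92 m²·K/W

1.92 m²·K/W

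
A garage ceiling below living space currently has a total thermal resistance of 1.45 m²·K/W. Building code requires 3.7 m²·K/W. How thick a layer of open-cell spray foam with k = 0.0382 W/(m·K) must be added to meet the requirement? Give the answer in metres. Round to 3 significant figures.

ΔR = 3.7 − 1.45 = 2.25 m²·K/W
L = ΔR × k = 2.25 × 0.0382 = 0.08595 m

0.0859 m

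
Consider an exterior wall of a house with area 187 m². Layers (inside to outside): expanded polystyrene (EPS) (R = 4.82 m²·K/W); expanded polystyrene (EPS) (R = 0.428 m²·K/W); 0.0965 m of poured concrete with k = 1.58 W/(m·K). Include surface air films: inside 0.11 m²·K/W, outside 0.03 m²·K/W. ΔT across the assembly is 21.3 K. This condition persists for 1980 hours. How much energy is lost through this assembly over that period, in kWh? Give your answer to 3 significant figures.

1450 kWh

0.0965/1.58 = 0.06108
R_total = 0.11 + 4.82 + 0.428 + 0.06108 + 0.03 = 5.449 m²·K/W
Q = 187 × 21.3 / 5.449 = 731 W
E = 731 W × 1980 h / 1000 = 1447 kWh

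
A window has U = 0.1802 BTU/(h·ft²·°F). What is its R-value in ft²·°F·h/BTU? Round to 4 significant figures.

R = 1/U = 1/0.1802 = 5.5494

5.549 ft²·°F·h/BTU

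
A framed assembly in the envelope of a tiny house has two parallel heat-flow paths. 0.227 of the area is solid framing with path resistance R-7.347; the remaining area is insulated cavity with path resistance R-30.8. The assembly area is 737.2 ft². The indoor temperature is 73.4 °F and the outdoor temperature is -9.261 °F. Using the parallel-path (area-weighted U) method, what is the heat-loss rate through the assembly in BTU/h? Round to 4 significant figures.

U_eff = 0.773/30.8 + 0.227/7.347 = 0.025097 + 0.030897 = 0.055994
R_eff = 1/U_eff = 17.859 ft²·°F·h/BTU
Q = 737.2 × (73.4 − (-9.261)) / 17.859 = 3412.2 BTU/h

3412 BTU/h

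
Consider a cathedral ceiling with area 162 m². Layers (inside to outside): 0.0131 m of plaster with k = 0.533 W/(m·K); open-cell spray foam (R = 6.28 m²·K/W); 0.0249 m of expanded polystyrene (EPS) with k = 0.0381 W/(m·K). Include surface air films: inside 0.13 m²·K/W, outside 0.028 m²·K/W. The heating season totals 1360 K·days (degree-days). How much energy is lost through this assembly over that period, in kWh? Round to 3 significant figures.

743 kWh

0.0131/0.533 = 0.02458
0.0249/0.0381 = 0.6535
R_total = 0.13 + 0.02458 + 6.28 + 0.6535 + 0.028 = 7.116 m²·K/W
E = A × HDD × 24 / R / 1000 = 162 × 1360 × 24 / 7.116 / 1000 = 743.1 kWh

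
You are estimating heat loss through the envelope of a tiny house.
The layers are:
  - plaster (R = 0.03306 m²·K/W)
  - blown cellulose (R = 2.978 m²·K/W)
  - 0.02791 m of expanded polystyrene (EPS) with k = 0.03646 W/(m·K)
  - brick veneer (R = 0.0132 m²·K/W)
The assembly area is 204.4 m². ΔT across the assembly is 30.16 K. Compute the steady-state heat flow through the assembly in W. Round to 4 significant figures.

0.02791/0.03646 = 0.7655
R_total = 0.03306 + 2.978 + 0.7655 + 0.0132 = 3.7898 m²·K/W
Q = A·ΔT/R = 204.4 × 30.16 / 3.7898 = 1626.7 W

1627 W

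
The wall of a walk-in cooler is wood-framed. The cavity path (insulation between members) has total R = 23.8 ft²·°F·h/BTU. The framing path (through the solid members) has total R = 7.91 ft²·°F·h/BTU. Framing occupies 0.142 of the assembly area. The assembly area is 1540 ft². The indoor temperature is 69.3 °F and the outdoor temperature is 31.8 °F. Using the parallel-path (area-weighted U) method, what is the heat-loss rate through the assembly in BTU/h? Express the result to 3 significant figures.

U_eff = 0.858/23.8 + 0.142/7.91 = 0.03605 + 0.01795 = 0.054
R_eff = 1/U_eff = 18.52 ft²·°F·h/BTU
Q = 1540 × (69.3 − 31.8) / 18.52 = 3119 BTU/h

3120 BTU/h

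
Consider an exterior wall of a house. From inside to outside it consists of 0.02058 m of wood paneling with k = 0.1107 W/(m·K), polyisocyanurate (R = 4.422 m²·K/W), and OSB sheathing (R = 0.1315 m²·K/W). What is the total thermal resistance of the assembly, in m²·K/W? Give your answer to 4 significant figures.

0.02058/0.1107 = 0.18591
R_total = 0.18591 + 4.422 + 0.1315 = 4.7394 m²·K/W

4.739 m²·K/W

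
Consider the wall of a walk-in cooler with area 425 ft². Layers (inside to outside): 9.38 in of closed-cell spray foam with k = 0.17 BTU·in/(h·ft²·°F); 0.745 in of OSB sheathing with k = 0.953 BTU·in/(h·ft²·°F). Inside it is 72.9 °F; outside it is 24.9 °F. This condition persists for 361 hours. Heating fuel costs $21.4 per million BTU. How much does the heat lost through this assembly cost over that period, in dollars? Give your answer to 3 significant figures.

2.82 dollars

9.38/0.17 = 55.18
0.745/0.953 = 0.7817
R_total = 55.18 + 0.7817 = 55.96 ft²·°F·h/BTU
Q = 425 × (72.9 − 24.9) / 55.96 = 364.6 BTU/h
E = 364.6 × 361 = 131600 BTU
Cost = 131600/10⁶ × 21.4 = $2.816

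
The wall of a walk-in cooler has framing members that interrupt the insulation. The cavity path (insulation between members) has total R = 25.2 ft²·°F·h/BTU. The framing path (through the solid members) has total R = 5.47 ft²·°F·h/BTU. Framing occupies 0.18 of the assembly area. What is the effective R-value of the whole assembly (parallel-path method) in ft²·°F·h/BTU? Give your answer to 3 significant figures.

U_eff = 0.82/25.2 + 0.18/5.47 = 0.03254 + 0.03291 = 0.06545
R_eff = 1/U_eff = 15.28 ft²·°F·h/BTU

15.3 ft²·°F·h/BTU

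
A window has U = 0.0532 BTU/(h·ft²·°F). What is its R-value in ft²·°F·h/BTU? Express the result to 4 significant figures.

R = 1/U = 1/0.0532 = 18.797

18.80 ft²·°F·h/BTU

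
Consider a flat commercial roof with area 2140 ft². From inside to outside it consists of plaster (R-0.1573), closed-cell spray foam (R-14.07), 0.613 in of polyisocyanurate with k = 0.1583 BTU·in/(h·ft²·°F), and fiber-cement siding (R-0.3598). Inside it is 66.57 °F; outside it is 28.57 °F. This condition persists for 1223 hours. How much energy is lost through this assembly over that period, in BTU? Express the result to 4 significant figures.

5388000 BTU

0.613/0.1583 = 3.8724
R_total = 0.1573 + 14.07 + 3.8724 + 0.3598 = 18.459 ft²·°F·h/BTU
Q = 2140 × (66.57 − 28.57) / 18.459 = 4405.3 BTU/h
E = 4405.3 × 1223 = 5387700 BTU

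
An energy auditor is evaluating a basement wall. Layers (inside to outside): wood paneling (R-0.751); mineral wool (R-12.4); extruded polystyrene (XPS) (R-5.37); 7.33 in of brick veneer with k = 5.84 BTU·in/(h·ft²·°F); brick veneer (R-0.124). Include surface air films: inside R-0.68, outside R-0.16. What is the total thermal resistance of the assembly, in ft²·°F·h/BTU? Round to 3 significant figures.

20.7 ft²·°F·h/BTU

7.33/5.84 = 1.255
R_total = 0.68 + 0.751 + 12.4 + 5.37 + 1.255 + 0.124 + 0.16 = 20.74 ft²·°F·h/BTU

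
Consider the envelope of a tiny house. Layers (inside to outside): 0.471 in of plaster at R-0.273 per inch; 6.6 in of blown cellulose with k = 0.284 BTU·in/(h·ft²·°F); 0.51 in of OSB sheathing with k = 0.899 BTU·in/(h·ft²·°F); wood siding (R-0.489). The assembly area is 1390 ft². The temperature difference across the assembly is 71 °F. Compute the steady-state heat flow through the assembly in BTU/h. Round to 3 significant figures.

0.471 × 0.273 = 0.1286
6.6/0.284 = 23.24
0.51/0.899 = 0.5673
R_total = 0.1286 + 23.24 + 0.5673 + 0.489 = 24.42 ft²·°F·h/BTU
Q = A·ΔT/R = 1390 × 71 / 24.42 = 4041 BTU/h

4040 BTU/h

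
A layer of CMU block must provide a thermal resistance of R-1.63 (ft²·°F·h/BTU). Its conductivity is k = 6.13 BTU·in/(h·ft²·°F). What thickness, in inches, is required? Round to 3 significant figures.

L = R × k = 1.63 × 6.13 = 9.992 in

9.99 in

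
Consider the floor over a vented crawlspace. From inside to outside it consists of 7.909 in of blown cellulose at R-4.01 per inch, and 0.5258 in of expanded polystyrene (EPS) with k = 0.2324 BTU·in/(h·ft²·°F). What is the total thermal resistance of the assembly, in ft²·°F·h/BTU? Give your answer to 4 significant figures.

7.909 × 4.01 = 31.715
0.5258/0.2324 = 2.2625
R_total = 31.715 + 2.2625 = 33.978 ft²·°F·h/BTU

33.98 ft²·°F·h/BTU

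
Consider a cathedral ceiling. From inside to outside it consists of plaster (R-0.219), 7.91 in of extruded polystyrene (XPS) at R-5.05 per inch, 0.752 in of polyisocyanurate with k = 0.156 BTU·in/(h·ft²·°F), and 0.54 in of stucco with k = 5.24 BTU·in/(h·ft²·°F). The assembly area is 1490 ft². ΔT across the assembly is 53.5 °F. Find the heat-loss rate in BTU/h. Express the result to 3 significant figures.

7.91 × 5.05 = 39.95
0.752/0.156 = 4.821
0.54/5.24 = 0.1031
R_total = 0.219 + 39.95 + 4.821 + 0.1031 = 45.09 ft²·°F·h/BTU
Q = A·ΔT/R = 1490 × 53.5 / 45.09 = 1768 BTU/h

1770 BTU/h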